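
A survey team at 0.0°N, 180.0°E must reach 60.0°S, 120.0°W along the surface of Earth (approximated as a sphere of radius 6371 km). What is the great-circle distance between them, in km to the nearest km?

8398 km

With latitudes φ₁ = 0.000°, φ₂ = -60.000° and longitude difference Δλ = 60.000°:
Haversine: a = sin²(Δφ/2) + cos φ₁ cos φ₂ sin²(Δλ/2) = 0.2500 + (1.0000)(0.5000)(0.2500) = 0.37500.
Central angle c = 2·arcsin(√a) = 1.31812 rad.
Distance = R·c = 6371 × 1.3181 ≈ 8398 km.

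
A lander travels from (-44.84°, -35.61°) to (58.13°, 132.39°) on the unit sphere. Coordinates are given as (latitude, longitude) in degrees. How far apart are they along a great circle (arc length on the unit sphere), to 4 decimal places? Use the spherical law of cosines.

Let φ₁ = -0.7826 rad, φ₂ = 1.0146 rad, and Δλ = 2.9322 rad.
cos c = sin φ₁ sin φ₂ + cos φ₁ cos φ₂ cos Δλ = (-0.7051)(0.8492) + (0.7091)(0.5280)(-0.9781) = -0.96504,
so c = arccos(-0.96504) = 2.87638 rad.
On the unit sphere the arc length equals the central angle: 2.8764.

2.8764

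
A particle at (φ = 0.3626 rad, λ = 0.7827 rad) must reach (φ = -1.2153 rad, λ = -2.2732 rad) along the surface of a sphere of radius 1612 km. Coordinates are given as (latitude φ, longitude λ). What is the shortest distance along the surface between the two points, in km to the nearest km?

3687 km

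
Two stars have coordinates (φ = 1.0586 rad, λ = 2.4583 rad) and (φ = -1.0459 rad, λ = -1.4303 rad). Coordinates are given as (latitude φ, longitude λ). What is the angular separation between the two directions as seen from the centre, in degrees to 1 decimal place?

159.2°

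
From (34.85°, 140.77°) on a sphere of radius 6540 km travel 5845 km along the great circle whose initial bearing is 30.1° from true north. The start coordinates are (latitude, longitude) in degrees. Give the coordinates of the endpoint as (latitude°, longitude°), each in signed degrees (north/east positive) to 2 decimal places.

65.70°, -147.47°

Angular distance δ = d/R = 5845/6540 = 0.89373 rad; initial bearing θ = 0.5253 rad.
sin φ₂ = sin φ₁ cos δ + cos φ₁ sin δ cos θ = (0.5714)(0.6265) + (0.8207)(0.7794)(0.8652) = 0.9114, so φ₂ = 65.70°.
Δλ = atan2(sin θ sin δ cos φ₁, cos δ − sin φ₁ sin φ₂) = atan2(0.3208, 0.1057) = 71.759°.
λ₂ = 140.770° + 71.759° = 212.53° → -147.47° after wrapping to (−180°, 180°].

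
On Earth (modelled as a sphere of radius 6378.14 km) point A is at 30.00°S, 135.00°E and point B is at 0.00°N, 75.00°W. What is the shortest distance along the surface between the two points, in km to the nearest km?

In radians: φ₁ = -0.5236, φ₂ = 0.0000, Δλ = 150.000° = 2.6180 rad.
Haversine: a = sin²(Δφ/2) + cos φ₁ cos φ₂ sin²(Δλ/2) = 0.0670 + (0.8660)(1.0000)(0.9330) = 0.87500.
Central angle c = 2·arcsin(√a) = 2.41886 rad.
Distance = R·c = 6378.14 × 2.4189 ≈ 15428 km.

15428 km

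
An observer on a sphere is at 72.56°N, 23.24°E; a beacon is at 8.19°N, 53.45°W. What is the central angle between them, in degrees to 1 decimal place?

78.2°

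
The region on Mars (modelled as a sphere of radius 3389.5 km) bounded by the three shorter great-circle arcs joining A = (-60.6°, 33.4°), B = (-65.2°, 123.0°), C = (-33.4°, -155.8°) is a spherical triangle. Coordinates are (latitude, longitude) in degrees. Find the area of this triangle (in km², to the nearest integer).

Side lengths (central angles): a = 0.9845, b = 1.4957, c = 0.6562 rad; semiperimeter s = 1.5682.
By l'Huilier's theorem, tan(E/4) = √[tan(s/2) tan((s−a)/2) tan((s−b)/2) tan((s−c)/2)], giving spherical excess E = 0.2915 rad.
Area = E·R² = 0.2915 × (3389.5)² ≈ 3349237 km².

3349237 km²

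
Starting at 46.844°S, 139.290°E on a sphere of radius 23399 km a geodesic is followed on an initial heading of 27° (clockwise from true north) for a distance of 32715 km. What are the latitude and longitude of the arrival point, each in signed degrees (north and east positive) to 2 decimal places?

Angular distance δ = d/R = 32715/23399 = 1.39814 rad; initial bearing θ = 0.4712 rad.
sin φ₂ = sin φ₁ cos δ + cos φ₁ sin δ cos θ = (-0.7295)(0.1718) + (0.6840)(0.9851)(0.8910) = 0.4750, so φ₂ = 28.36°.
Δλ = atan2(sin θ sin δ cos φ₁, cos δ − sin φ₁ sin φ₂) = atan2(0.3059, 0.5183) = 30.547°.
λ₂ = 139.290° + 30.547° = 169.84°.

28.36°, 169.84°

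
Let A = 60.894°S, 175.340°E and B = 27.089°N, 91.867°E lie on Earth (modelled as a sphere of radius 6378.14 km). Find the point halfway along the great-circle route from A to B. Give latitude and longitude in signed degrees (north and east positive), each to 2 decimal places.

The central angle between A and B is δ = 1.9269 rad.
With f = 0.5, the slerp weights are sin((1−f)δ)/sin δ = 0.8761 and sin(fδ)/sin δ = 0.8761.
Weighted sum of the unit vectors: (0.8761)·(-0.4848,0.0395,-0.8737) + (0.8761)·(-0.0290,0.8898,0.4554) = (-0.4502, 0.8142, -0.3665).
Converting back: φ = atan2(z, √(x²+y²)) = -21.50°, λ = atan2(y, x) = 118.94°.

-21.50°, 118.94°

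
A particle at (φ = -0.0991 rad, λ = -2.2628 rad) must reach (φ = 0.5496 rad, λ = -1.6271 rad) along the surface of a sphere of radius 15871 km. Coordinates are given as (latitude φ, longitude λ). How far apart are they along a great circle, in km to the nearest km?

With latitudes φ₁ = -5.678°, φ₂ = 31.490° and longitude difference Δλ = 36.423°:
cos c = sin φ₁ sin φ₂ + cos φ₁ cos φ₂ cos Δλ = (-0.0989)(0.5223) + (0.9951)(0.8527)(0.8047) = 0.63111,
so c = arccos(0.63111) = 0.88781 rad.
Distance = R·c = 15871 × 0.8878 ≈ 14090 km.

14090 km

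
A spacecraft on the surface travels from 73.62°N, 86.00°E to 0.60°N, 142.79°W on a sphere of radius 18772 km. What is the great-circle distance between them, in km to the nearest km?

32803 km

In radians: φ₁ = 1.2849, φ₂ = 0.0105, Δλ = 131.210° = 2.2900 rad.
cos c = sin φ₁ sin φ₂ + cos φ₁ cos φ₂ cos Δλ = (0.9594)(0.0105) + (0.2820)(0.9999)(-0.6588) = -0.17573,
so c = arccos(-0.17573) = 1.74745 rad.
Distance = R·c = 18772 × 1.7474 ≈ 32803 km.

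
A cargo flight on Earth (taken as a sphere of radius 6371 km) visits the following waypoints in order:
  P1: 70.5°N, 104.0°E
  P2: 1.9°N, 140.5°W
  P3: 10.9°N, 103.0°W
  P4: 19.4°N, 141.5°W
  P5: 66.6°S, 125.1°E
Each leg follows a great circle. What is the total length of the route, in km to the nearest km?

31342 km

Leg P1→P2: central angle 1.6834 rad, distance 10725.0 km.
Leg P2→P3: central angle 0.6683 rad, distance 4257.7 km.
Leg P3→P4: central angle 0.6638 rad, distance 4229.0 km.
Leg P4→P5: central angle 1.9040 rad, distance 12130.3 km.
Total: 10725.0 + 4257.7 + 4229.0 + 12130.3 ≈ 31342 km.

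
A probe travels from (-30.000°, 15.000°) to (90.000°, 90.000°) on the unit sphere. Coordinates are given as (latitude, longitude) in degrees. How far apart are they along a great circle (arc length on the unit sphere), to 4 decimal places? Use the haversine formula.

2.0944

With latitudes φ₁ = -30.000°, φ₂ = 90.000° and longitude difference Δλ = 75.000°:
Haversine: a = sin²(Δφ/2) + cos φ₁ cos φ₂ sin²(Δλ/2) = 0.7500 + (0.8660)(0.0000)(0.3706) = 0.75000.
Central angle c = 2·arcsin(√a) = 2.09440 rad.
On the unit sphere the arc length equals the central angle: 2.0944.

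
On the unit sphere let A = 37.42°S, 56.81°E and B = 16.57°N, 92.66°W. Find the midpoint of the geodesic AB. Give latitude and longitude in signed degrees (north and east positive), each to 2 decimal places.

-33.46°, -36.88°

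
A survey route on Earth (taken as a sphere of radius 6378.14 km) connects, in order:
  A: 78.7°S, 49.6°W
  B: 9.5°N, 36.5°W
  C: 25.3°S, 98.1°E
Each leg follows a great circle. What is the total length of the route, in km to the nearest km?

24785 km

Leg A→B: central angle 1.5444 rad, distance 9850.5 km.
Leg B→C: central angle 2.3415 rad, distance 14934.3 km.
Total: 9850.5 + 14934.3 ≈ 24785 km.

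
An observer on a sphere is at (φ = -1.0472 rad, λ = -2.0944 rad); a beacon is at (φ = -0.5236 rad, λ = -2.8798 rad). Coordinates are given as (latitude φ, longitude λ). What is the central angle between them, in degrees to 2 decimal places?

42.34°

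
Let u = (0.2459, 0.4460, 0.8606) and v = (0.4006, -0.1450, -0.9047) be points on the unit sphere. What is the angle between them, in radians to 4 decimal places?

u·v = -0.7447; |u| = 1.0000, |v| = 1.0000.
cos θ = (u·v)/(|u||v|) = -0.7447, so θ = 2.4110 rad.

2.4110 rad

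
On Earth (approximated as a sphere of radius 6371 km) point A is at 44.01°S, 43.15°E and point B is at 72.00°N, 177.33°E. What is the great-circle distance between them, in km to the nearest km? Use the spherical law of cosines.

16085 km

Let φ₁ = -0.7681 rad, φ₂ = 1.2566 rad, and Δλ = 2.3419 rad.
cos c = sin φ₁ sin φ₂ + cos φ₁ cos φ₂ cos Δλ = (-0.6948)(0.9511) + (0.7192)(0.3090)(-0.6969) = -0.81567,
so c = arccos(-0.81567) = 2.52468 rad.
Distance = R·c = 6371 × 2.5247 ≈ 16085 km.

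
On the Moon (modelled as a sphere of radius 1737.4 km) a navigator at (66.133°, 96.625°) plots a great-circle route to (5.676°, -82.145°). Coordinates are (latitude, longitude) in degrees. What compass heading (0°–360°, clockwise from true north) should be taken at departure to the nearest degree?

359°

Δλ = -178.770° = -3.1201 rad.
y = sin Δλ · cos φ₂ = (-0.0215)(0.9951) = -0.0214
x = cos φ₁ sin φ₂ − sin φ₁ cos φ₂ cos Δλ = (0.4046)(0.0989) − (0.9145)(0.9951)(-0.9998) = 0.9498
θ = atan2(y, x) = -1.29°; adding 360° gives 359°.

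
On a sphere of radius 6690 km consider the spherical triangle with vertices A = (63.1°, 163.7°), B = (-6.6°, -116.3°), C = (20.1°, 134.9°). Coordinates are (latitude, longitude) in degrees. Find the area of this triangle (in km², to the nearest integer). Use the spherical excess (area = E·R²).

41603502 km²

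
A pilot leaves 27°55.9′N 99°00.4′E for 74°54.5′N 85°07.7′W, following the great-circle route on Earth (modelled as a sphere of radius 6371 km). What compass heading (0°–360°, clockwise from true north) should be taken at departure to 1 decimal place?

Δλ = 175.865° = 3.0694 rad.
y = sin Δλ · cos φ₂ = (0.0721)(0.2604) = 0.0188
x = cos φ₁ sin φ₂ − sin φ₁ cos φ₂ cos Δλ = (0.8835)(0.9655) − (0.4684)(0.2604)(-0.9974) = 0.9747
θ = atan2(y, x) = 1.10°, so the bearing is 1.1°.

1.1°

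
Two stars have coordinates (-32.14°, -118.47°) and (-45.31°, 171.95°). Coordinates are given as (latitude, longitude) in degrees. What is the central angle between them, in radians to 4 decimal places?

In radians: φ₁ = -0.5609, φ₂ = -0.7908, Δλ = -69.580° = -1.2144 rad.
cos c = sin φ₁ sin φ₂ + cos φ₁ cos φ₂ cos Δλ = (-0.5320)(-0.7109) + (0.8468)(0.7033)(0.3489) = 0.58597,
so c = arccos(0.58597) = 0.94472 rad.
So the angular separation is 0.9447 rad.

0.9447 rad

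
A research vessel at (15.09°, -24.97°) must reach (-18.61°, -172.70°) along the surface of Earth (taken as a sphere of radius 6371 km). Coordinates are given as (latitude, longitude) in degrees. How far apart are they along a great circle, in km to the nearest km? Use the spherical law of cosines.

16563 km

Let φ₁ = 0.2634 rad, φ₂ = -0.3248 rad, and Δλ = -2.5784 rad.
cos c = sin φ₁ sin φ₂ + cos φ₁ cos φ₂ cos Δλ = (0.2603)(-0.3191) + (0.9655)(0.9477)(-0.8455) = -0.85678,
so c = arccos(-0.85678) = 2.59979 rad.
Distance = R·c = 6371 × 2.5998 ≈ 16563 km.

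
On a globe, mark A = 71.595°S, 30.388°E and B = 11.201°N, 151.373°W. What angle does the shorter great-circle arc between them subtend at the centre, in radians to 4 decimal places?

2.0874 rad

In radians: φ₁ = -1.2496, φ₂ = 0.1955, Δλ = 178.239° = 3.1109 rad.
Haversine: a = sin²(Δφ/2) + cos φ₁ cos φ₂ sin²(Δλ/2) = 0.4373 + (0.3157)(0.9810)(0.9998) = 0.74694.
Central angle c = 2·arcsin(√a) = 2.08735 rad.
So the angular separation is 2.0874 rad.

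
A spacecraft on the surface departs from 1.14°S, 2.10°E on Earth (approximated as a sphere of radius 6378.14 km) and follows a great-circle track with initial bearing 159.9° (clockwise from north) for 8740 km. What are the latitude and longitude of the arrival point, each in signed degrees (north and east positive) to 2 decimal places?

-67.53°, 63.87°

Angular distance δ = d/R = 8740/6378.14 = 1.37031 rad; initial bearing θ = 2.7908 rad.
sin φ₂ = sin φ₁ cos δ + cos φ₁ sin δ cos θ = (-0.0199)(0.1992) + (0.9998)(0.9800)(-0.9391) = -0.9241, so φ₂ = -67.53°.
Δλ = atan2(sin θ sin δ cos φ₁, cos δ − sin φ₁ sin φ₂) = atan2(0.3367, 0.1808) = 61.770°.
λ₂ = 2.100° + 61.770° = 63.87°.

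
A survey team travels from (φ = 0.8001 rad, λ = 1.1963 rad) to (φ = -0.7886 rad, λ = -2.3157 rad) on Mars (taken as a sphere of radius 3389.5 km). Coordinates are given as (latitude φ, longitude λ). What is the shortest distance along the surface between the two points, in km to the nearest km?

With latitudes φ₁ = 45.842°, φ₂ = -45.183° and longitude difference Δλ = 158.777°:
cos c = sin φ₁ sin φ₂ + cos φ₁ cos φ₂ cos Δλ = (0.7174)(-0.7094) + (0.6966)(0.7048)(-0.9322) = -0.96663,
so c = arccos(-0.96663) = 2.88254 rad.
Distance = R·c = 3389.5 × 2.8825 ≈ 9770 km.

9770 km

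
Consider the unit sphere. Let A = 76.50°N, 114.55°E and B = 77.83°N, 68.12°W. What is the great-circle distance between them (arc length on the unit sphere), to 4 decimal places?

0.4479

With latitudes φ₁ = 76.500°, φ₂ = 77.830° and longitude difference Δλ = 177.330°:
cos c = sin φ₁ sin φ₂ + cos φ₁ cos φ₂ cos Δλ = (0.9724)(0.9775) + (0.2334)(0.2108)(-0.9989) = 0.90136,
so c = arccos(0.90136) = 0.44790 rad.
On the unit sphere the arc length equals the central angle: 0.4479.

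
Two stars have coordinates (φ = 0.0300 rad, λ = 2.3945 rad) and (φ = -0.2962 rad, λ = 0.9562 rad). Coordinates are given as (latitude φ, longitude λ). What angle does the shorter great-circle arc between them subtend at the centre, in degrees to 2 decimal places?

With latitudes φ₁ = 1.719°, φ₂ = -16.971° and longitude difference Δλ = -82.409°:
Haversine: a = sin²(Δφ/2) + cos φ₁ cos φ₂ sin²(Δλ/2) = 0.0264 + (0.9996)(0.9565)(0.4339) = 0.44123.
Central angle c = 2·arcsin(√a) = 1.45298 rad.
So the angular separation is 83.25°.

83.25°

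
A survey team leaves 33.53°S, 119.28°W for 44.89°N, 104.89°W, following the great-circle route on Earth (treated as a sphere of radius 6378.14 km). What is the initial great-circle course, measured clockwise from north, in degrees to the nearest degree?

10°

With φ₁ = -0.5852, φ₂ = 0.7835, Δλ = 0.2512 rad, the forward-azimuth formula gives
θ = atan2( sin Δλ cos φ₂ , cos φ₁ sin φ₂ − sin φ₁ cos φ₂ cos Δλ ) = atan2(0.1761, 0.9674) = 10.32°.
So the initial bearing is 10°.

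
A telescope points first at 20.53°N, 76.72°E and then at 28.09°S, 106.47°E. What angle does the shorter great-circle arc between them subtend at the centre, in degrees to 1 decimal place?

56.5°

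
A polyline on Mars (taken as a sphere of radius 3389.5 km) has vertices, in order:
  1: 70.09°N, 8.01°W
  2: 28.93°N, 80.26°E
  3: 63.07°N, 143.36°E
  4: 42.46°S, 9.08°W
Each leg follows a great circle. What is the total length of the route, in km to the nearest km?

Leg 1→2: central angle 1.0885 rad, distance 3689.4 km.
Leg 2→3: central angle 0.9140 rad, distance 3097.8 km.
Leg 3→4: central angle 2.6862 rad, distance 9104.8 km.
Total: 3689.4 + 3097.8 + 9104.8 ≈ 15892 km.

15892 km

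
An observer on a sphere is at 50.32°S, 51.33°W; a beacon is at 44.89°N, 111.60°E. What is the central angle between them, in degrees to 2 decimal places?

167.31°

With latitudes φ₁ = -50.320°, φ₂ = 44.890° and longitude difference Δλ = 162.930°:
cos c = sin φ₁ sin φ₂ + cos φ₁ cos φ₂ cos Δλ = (-0.7696)(0.7057) + (0.6385)(0.7085)(-0.9559) = -0.97558,
so c = arccos(-0.97558) = 2.92017 rad.
So the angular separation is 167.31°.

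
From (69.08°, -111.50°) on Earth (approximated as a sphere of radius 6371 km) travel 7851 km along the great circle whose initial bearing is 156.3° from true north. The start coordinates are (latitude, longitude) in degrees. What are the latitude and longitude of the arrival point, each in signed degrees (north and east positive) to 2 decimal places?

0.10°, -89.22°

Angular distance δ = d/R = 7851/6371 = 1.23230 rad; initial bearing θ = 2.7279 rad.
sin φ₂ = sin φ₁ cos δ + cos φ₁ sin δ cos θ = (0.9341)(0.3321) + (0.3571)(0.9433)(-0.9157) = 0.0018, so φ₂ = 0.10°.
Δλ = atan2(sin θ sin δ cos φ₁, cos δ − sin φ₁ sin φ₂) = atan2(0.1354, 0.3304) = 22.280°.
λ₂ = -111.500° + 22.280° = -89.22°.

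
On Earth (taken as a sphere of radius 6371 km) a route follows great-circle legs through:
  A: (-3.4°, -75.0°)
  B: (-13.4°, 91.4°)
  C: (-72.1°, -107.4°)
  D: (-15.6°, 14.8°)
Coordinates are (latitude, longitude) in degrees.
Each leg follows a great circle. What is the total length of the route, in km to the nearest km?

Leg A→B: central angle 2.7655 rad, distance 17618.7 km.
Leg B→C: central angle 1.6333 rad, distance 10406.0 km.
Leg C→D: central angle 1.4725 rad, distance 9381.2 km.
Total: 17618.7 + 10406.0 + 9381.2 ≈ 37406 km.

37406 km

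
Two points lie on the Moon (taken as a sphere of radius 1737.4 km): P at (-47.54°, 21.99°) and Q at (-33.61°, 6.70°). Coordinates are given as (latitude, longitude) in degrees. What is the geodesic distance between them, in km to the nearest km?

548 km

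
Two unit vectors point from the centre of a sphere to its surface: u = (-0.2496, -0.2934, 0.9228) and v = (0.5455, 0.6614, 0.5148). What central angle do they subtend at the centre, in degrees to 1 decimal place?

u·v = 0.1448; |u| = 1.0000, |v| = 1.0000.
cos θ = (u·v)/(|u||v|) = 0.1448, so θ = 81.7°.

81.7°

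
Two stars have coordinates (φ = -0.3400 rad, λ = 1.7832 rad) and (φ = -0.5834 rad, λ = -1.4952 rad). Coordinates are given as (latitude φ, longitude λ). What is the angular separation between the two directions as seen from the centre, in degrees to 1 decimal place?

126.6°

In radians: φ₁ = -0.3400, φ₂ = -0.5834, Δλ = 172.162° = 3.0048 rad.
cos c = sin φ₁ sin φ₂ + cos φ₁ cos φ₂ cos Δλ = (-0.3335)(-0.5509) + (0.9428)(0.8346)(-0.9907) = -0.59576,
so c = arccos(-0.59576) = 2.20901 rad.
So the angular separation is 126.6°.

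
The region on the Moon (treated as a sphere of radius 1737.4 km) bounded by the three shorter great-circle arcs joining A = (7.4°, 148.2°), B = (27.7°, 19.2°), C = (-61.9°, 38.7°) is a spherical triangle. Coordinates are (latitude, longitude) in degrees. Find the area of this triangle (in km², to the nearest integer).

7903149 km²

Side lengths (central angles): a = 1.5877, b = 1.8437, c = 2.0860 rad; semiperimeter s = 2.7587.
By l'Huilier's theorem, tan(E/4) = √[tan(s/2) tan((s−a)/2) tan((s−b)/2) tan((s−c)/2)], giving spherical excess E = 2.6182 rad.
Area = E·R² = 2.6182 × (1737.4)² ≈ 7903149 km².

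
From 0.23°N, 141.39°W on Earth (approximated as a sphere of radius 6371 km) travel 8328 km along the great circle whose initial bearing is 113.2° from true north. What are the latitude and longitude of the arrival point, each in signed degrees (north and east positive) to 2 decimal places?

-22.29°, -67.85°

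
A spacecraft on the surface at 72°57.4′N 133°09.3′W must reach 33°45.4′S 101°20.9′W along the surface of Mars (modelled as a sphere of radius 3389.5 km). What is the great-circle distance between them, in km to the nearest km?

Let φ₁ = 1.2733 rad, φ₂ = -0.5892 rad, and Δλ = 0.5551 rad.
Haversine: a = sin²(Δφ/2) + cos φ₁ cos φ₂ sin²(Δλ/2) = 0.6438 + (0.2931)(0.8314)(0.0751) = 0.66209.
Central angle c = 2·arcsin(√a) = 1.90094 rad.
Distance = R·c = 3389.5 × 1.9009 ≈ 6443 km.

6443 km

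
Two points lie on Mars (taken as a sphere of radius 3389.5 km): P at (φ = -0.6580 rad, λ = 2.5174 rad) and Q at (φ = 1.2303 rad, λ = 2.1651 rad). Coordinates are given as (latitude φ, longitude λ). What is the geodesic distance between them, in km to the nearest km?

In radians: φ₁ = -0.6580, φ₂ = 1.2303, Δλ = -20.185° = -0.3523 rad.
Haversine: a = sin²(Δφ/2) + cos φ₁ cos φ₂ sin²(Δλ/2) = 0.6561 + (0.7912)(0.3340)(0.0307) = 0.66421.
Central angle c = 2·arcsin(√a) = 1.90543 rad.
Distance = R·c = 3389.5 × 1.9054 ≈ 6458 km.

6458 km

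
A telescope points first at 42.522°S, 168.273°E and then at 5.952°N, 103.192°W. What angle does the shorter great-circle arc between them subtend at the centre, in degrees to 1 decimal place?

92.9°

In radians: φ₁ = -0.7421, φ₂ = 0.1039, Δλ = 88.535° = 1.5452 rad.
Haversine: a = sin²(Δφ/2) + cos φ₁ cos φ₂ sin²(Δλ/2) = 0.1685 + (0.7370)(0.9946)(0.4872) = 0.52567.
Central angle c = 2·arcsin(√a) = 1.62216 rad.
So the angular separation is 92.9°.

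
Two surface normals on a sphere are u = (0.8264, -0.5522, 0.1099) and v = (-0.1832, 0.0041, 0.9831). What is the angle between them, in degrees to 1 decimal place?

92.6°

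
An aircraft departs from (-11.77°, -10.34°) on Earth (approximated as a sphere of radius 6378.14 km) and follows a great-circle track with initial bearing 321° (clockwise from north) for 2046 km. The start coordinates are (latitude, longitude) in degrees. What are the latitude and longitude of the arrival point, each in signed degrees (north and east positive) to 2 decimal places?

2.65°, -21.80°

Angular distance δ = d/R = 2046/6378.14 = 0.32078 rad; initial bearing θ = 5.6025 rad.
sin φ₂ = sin φ₁ cos δ + cos φ₁ sin δ cos θ = (-0.2040)(0.9490) + (0.9790)(0.3153)(0.7771) = 0.0463, so φ₂ = 2.65°.
Δλ = atan2(sin θ sin δ cos φ₁, cos δ − sin φ₁ sin φ₂) = atan2(-0.1943, 0.9584) = -11.458°.
λ₂ = -10.340° − 11.458° = -21.80°.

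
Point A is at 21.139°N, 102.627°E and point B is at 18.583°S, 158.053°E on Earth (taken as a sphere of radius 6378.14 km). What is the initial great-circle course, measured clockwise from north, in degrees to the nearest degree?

With φ₁ = 0.3689, φ₂ = -0.3243, Δλ = 0.9674 rad, the forward-azimuth formula gives
θ = atan2( sin Δλ cos φ₂ , cos φ₁ sin φ₂ − sin φ₁ cos φ₂ cos Δλ ) = atan2(0.7805, -0.4912) = 122.19°.
So the initial bearing is 122°.

122°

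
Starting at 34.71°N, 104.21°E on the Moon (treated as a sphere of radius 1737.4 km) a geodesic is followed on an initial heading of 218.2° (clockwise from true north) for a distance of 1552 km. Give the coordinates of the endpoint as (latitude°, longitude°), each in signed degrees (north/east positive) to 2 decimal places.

-8.42°, 75.06°

Angular distance δ = d/R = 1552/1737.4 = 0.89329 rad; initial bearing θ = 3.8083 rad.
sin φ₂ = sin φ₁ cos δ + cos φ₁ sin δ cos θ = (0.5694)(0.6269) + (0.8220)(0.7791)(-0.7859) = -0.1464, so φ₂ = -8.42°.
Δλ = atan2(sin θ sin δ cos φ₁, cos δ − sin φ₁ sin φ₂) = atan2(-0.3961, 0.7102) = -29.148°.
λ₂ = 104.210° − 29.148° = 75.06°.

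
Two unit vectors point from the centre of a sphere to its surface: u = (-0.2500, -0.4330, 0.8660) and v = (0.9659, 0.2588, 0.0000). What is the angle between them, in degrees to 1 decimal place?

110.7°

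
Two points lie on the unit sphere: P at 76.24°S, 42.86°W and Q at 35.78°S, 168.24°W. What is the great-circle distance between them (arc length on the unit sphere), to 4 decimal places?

1.0971

With latitudes φ₁ = -76.240°, φ₂ = -35.780° and longitude difference Δλ = -125.380°:
Haversine: a = sin²(Δφ/2) + cos φ₁ cos φ₂ sin²(Δλ/2) = 0.1196 + (0.2379)(0.8113)(0.7895) = 0.27192.
Central angle c = 2·arcsin(√a) = 1.09711 rad.
On the unit sphere the arc length equals the central angle: 1.0971.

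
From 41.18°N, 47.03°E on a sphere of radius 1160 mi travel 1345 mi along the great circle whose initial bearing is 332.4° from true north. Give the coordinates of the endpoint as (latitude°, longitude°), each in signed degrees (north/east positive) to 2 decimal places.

61.00°, -71.82°

Angular distance δ = d/R = 1345/1160 = 1.15948 rad; initial bearing θ = 5.8015 rad.
sin φ₂ = sin φ₁ cos δ + cos φ₁ sin δ cos θ = (0.6584)(0.3998) + (0.7526)(0.9166)(0.8862) = 0.8746, so φ₂ = 61.00°.
Δλ = atan2(sin θ sin δ cos φ₁, cos δ − sin φ₁ sin φ₂) = atan2(-0.3196, -0.1761) = -118.848°.
λ₂ = 47.030° − 118.848° = -71.82°.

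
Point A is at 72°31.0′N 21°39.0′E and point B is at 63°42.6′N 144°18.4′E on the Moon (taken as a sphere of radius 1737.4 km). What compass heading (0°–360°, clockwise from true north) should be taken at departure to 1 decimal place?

36.9°

Δλ = 122.657° = 2.1408 rad.
y = sin Δλ · cos φ₂ = (0.8419)(0.4429) = 0.3729
x = cos φ₁ sin φ₂ − sin φ₁ cos φ₂ cos Δλ = (0.3004)(0.8966) − (0.9538)(0.4429)(-0.5396) = 0.4973
θ = atan2(y, x) = 36.86°, so the bearing is 36.9°.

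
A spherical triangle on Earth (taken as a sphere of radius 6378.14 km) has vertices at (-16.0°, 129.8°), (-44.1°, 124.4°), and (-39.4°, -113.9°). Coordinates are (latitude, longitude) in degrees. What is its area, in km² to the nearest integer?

16039770 km²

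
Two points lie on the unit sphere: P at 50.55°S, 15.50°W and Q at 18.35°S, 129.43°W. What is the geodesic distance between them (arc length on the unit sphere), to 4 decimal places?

1.5723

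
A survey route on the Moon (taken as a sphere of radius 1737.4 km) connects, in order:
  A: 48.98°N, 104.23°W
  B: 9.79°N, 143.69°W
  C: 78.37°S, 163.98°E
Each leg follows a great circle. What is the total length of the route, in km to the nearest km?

4358 km

Leg A→B: central angle 0.8923 rad, distance 1550.3 km.
Leg B→C: central angle 1.6160 rad, distance 2807.6 km.
Total: 1550.3 + 2807.6 ≈ 4358 km.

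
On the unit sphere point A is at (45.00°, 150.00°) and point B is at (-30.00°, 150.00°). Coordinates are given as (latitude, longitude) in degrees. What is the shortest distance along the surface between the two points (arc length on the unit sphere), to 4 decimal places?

1.3090

In radians: φ₁ = 0.7854, φ₂ = -0.5236, Δλ = 0.000° = 0.0000 rad.
cos c = sin φ₁ sin φ₂ + cos φ₁ cos φ₂ cos Δλ = (0.7071)(-0.5000) + (0.7071)(0.8660)(1.0000) = 0.25882,
so c = arccos(0.25882) = 1.30900 rad.
On the unit sphere the arc length equals the central angle: 1.3090.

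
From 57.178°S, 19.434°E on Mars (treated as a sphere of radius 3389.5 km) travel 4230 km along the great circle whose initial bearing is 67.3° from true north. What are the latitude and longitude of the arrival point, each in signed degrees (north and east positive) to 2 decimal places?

Angular distance δ = d/R = 4230/3389.5 = 1.24797 rad; initial bearing θ = 1.1746 rad.
sin φ₂ = sin φ₁ cos δ + cos φ₁ sin δ cos θ = (-0.8404)(0.3172) + (0.5420)(0.9483)(0.3859) = -0.0682, so φ₂ = -3.91°.
Δλ = atan2(sin θ sin δ cos φ₁, cos δ − sin φ₁ sin φ₂) = atan2(0.4742, 0.2599) = 61.274°.
λ₂ = 19.434° + 61.274° = 80.71°.

-3.91°, 80.71°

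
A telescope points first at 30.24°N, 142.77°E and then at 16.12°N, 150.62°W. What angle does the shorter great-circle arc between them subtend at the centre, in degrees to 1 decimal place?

In radians: φ₁ = 0.5278, φ₂ = 0.2813, Δλ = 66.610° = 1.1626 rad.
Haversine: a = sin²(Δφ/2) + cos φ₁ cos φ₂ sin²(Δλ/2) = 0.0151 + (0.8639)(0.9607)(0.3015) = 0.26534.
Central angle c = 2·arcsin(√a) = 1.08228 rad.
So the angular separation is 62.0°.

62.0°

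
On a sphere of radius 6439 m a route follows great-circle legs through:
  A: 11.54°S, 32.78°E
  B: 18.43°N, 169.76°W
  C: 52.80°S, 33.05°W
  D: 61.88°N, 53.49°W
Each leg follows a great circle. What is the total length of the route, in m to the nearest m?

Leg A→B: central angle 2.7434 rad, distance 17664.9 m.
Leg B→C: central angle 2.3041 rad, distance 14836.1 m.
Leg C→D: central angle 2.0214 rad, distance 13015.7 m.
Total: 17664.9 + 14836.1 + 13015.7 ≈ 45517 m.

45517 m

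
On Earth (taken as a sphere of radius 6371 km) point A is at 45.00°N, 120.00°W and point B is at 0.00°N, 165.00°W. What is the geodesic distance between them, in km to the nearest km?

6672 km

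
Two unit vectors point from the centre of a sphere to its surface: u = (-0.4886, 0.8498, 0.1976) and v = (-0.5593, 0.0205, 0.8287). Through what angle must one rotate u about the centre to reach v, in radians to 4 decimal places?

u·v = 0.4544; |u| = 1.0000, |v| = 1.0000.
cos θ = (u·v)/(|u||v|) = 0.4545, so θ = 1.0990 rad.

1.0990 rad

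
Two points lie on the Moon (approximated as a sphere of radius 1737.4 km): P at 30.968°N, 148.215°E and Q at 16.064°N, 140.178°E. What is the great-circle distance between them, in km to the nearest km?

504 km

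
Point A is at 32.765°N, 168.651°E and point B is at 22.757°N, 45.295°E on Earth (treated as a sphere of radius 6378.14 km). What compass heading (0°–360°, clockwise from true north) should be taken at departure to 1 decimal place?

Δλ = -123.356° = -2.1530 rad.
y = sin Δλ · cos φ₂ = (-0.8353)(0.9222) = -0.7702
x = cos φ₁ sin φ₂ − sin φ₁ cos φ₂ cos Δλ = (0.8409)(0.3868) − (0.5412)(0.9222)(-0.5498) = 0.5997
θ = atan2(y, x) = -52.10°; adding 360° gives 307.9°.

307.9°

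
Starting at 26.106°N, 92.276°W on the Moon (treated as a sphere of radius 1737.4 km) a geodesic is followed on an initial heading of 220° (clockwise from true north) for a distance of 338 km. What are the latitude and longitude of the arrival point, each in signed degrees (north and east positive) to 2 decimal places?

Angular distance δ = d/R = 338/1737.4 = 0.19454 rad; initial bearing θ = 3.8397 rad.
sin φ₂ = sin φ₁ cos δ + cos φ₁ sin δ cos θ = (0.4400)(0.9811) + (0.8980)(0.1933)(-0.7660) = 0.2987, so φ₂ = 17.38°.
Δλ = atan2(sin θ sin δ cos φ₁, cos δ − sin φ₁ sin φ₂) = atan2(-0.1116, 0.8497) = -7.482°.
λ₂ = -92.276° − 7.482° = -99.76°.

17.38°, -99.76°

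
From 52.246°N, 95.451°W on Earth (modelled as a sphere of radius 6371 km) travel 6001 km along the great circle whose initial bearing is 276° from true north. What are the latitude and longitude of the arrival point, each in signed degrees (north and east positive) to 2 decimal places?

31.12°, -165.41°

Angular distance δ = d/R = 6001/6371 = 0.94192 rad; initial bearing θ = 4.8171 rad.
sin φ₂ = sin φ₁ cos δ + cos φ₁ sin δ cos θ = (0.7906)(0.5882) + (0.6123)(0.8087)(0.1045) = 0.5168, so φ₂ = 31.12°.
Δλ = atan2(sin θ sin δ cos φ₁, cos δ − sin φ₁ sin φ₂) = atan2(-0.4924, 0.1796) = -69.962°.
λ₂ = -95.451° − 69.962° = -165.41°.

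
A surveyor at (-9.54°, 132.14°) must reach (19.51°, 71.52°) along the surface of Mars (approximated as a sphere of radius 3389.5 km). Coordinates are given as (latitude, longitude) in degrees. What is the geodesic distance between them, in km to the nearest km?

3927 km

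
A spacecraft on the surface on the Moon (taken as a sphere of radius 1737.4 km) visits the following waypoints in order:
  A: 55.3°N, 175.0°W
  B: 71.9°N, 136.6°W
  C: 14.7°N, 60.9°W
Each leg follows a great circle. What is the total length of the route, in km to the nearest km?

2871 km

Leg A→B: central angle 0.4025 rad, distance 699.4 km.
Leg B→C: central angle 1.2499 rad, distance 2171.6 km.
Total: 699.4 + 2171.6 ≈ 2871 km.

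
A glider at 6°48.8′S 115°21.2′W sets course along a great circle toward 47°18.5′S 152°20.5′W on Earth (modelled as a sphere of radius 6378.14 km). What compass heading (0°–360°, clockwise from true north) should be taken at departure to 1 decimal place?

Δλ = -36.988° = -0.6456 rad.
y = sin Δλ · cos φ₂ = (-0.6017)(0.6781) = -0.4080
x = cos φ₁ sin φ₂ − sin φ₁ cos φ₂ cos Δλ = (0.9929)(-0.7350) − (-0.1186)(0.6781)(0.7988) = -0.6656
θ = atan2(y, x) = -148.49°; adding 360° gives 211.5°.

211.5°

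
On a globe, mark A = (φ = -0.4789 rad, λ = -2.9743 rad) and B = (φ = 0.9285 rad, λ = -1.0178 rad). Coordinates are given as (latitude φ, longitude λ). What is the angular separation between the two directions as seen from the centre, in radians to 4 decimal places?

2.1761 rad

In radians: φ₁ = -0.4789, φ₂ = 0.9285, Δλ = 112.099° = 1.9565 rad.
Haversine: a = sin²(Δφ/2) + cos φ₁ cos φ₂ sin²(Δλ/2) = 0.4187 + (0.8875)(0.5990)(0.6881) = 0.78449.
Central angle c = 2·arcsin(√a) = 2.17607 rad.
So the angular separation is 2.1761 rad.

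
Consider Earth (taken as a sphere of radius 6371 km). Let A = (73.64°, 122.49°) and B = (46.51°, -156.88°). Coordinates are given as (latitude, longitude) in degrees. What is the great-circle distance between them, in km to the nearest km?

Let φ₁ = 1.2853 rad, φ₂ = 0.8118 rad, and Δλ = 1.4073 rad.
cos c = sin φ₁ sin φ₂ + cos φ₁ cos φ₂ cos Δλ = (0.9595)(0.7255) + (0.2817)(0.6882)(0.1628) = 0.72768,
so c = arccos(0.72768) = 0.75586 rad.
Distance = R·c = 6371 × 0.7559 ≈ 4816 km.

4816 km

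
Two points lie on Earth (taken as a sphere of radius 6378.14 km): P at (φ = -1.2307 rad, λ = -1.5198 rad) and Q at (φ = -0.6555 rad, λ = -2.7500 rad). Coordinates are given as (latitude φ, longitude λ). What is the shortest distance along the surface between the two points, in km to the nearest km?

5396 km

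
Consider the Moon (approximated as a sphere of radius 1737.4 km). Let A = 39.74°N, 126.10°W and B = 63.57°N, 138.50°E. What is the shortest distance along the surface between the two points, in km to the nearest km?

1737 km

With latitudes φ₁ = 39.740°, φ₂ = 63.570° and longitude difference Δλ = -95.400°:
Haversine: a = sin²(Δφ/2) + cos φ₁ cos φ₂ sin²(Δλ/2) = 0.0426 + (0.7690)(0.4451)(0.5471) = 0.22986.
Central angle c = 2·arcsin(√a) = 1.00003 rad.
Distance = R·c = 1737.4 × 1.0000 ≈ 1737 km.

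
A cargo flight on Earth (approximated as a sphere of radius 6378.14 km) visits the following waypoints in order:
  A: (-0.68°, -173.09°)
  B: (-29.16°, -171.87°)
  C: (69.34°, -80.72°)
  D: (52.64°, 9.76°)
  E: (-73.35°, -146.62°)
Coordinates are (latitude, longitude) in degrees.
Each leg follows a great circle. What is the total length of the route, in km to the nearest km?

38425 km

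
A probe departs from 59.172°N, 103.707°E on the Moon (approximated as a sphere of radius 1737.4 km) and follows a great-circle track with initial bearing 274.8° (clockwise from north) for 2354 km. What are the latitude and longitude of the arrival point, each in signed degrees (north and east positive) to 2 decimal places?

Angular distance δ = d/R = 2354/1737.4 = 1.35490 rad; initial bearing θ = 4.7962 rad.
sin φ₂ = sin φ₁ cos δ + cos φ₁ sin δ cos θ = (0.8587)(0.2142) + (0.5125)(0.9768)(0.0837) = 0.2258, so φ₂ = 13.05°.
Δλ = atan2(sin θ sin δ cos φ₁, cos δ − sin φ₁ sin φ₂) = atan2(-0.4988, 0.0203) = -87.671°.
λ₂ = 103.707° − 87.671° = 16.04°.

13.05°, 16.04°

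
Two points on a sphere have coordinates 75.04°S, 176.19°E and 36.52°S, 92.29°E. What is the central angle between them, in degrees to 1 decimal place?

With latitudes φ₁ = -75.040°, φ₂ = -36.520° and longitude difference Δλ = -83.900°:
cos c = sin φ₁ sin φ₂ + cos φ₁ cos φ₂ cos Δλ = (-0.9661)(-0.5951) + (0.2581)(0.8036)(0.1063) = 0.59698,
so c = arccos(0.59698) = 0.93107 rad.
So the angular separation is 53.3°.

53.3°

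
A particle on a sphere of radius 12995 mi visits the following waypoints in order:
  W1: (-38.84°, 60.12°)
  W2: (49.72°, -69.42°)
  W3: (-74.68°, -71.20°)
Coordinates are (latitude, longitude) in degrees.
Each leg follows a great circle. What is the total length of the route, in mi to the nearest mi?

60658 mi

Leg W1→W2: central angle 2.4965 rad, distance 32441.8 mi.
Leg W2→W3: central angle 2.1713 rad, distance 28215.9 mi.
Total: 32441.8 + 28215.9 ≈ 60658 mi.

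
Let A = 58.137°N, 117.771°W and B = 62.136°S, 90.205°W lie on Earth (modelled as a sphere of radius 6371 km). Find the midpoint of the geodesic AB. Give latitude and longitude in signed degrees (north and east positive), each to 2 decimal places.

The central angle between A and B is δ = 2.1319 rad.
With f = 0.5, the slerp weights are sin((1−f)δ)/sin δ = 1.0338 and sin(fδ)/sin δ = 1.0338.
Weighted sum of the unit vectors: (1.0338)·(-0.2460,-0.4671,0.8493) + (1.0338)·(-0.0017,-0.4674,-0.8841) = (-0.2560, -0.9660, -0.0359).
Converting back: φ = atan2(z, √(x²+y²)) = -2.06°, λ = atan2(y, x) = -104.84°.

-2.06°, -104.84°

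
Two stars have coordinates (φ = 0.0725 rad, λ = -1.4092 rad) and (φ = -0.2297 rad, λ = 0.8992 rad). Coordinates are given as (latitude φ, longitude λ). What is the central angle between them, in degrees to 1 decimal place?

With latitudes φ₁ = 4.154°, φ₂ = -13.161° and longitude difference Δλ = 132.262°:
cos c = sin φ₁ sin φ₂ + cos φ₁ cos φ₂ cos Δλ = (0.0724)(-0.2277) + (0.9974)(0.9737)(-0.6725) = -0.66963,
so c = arccos(-0.66963) = 2.30450 rad.
So the angular separation is 132.0°.

132.0°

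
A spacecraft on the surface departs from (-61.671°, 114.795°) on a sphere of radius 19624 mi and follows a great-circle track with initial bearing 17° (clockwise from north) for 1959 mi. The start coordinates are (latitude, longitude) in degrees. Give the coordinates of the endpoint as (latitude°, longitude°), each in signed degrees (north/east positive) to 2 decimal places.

Angular distance δ = d/R = 1959/19624 = 0.09983 rad; initial bearing θ = 0.2967 rad.
sin φ₂ = sin φ₁ cos δ + cos φ₁ sin δ cos θ = (-0.8802)(0.9950) + (0.4745)(0.0997)(0.9563) = -0.8306, so φ₂ = -56.16°.
Δλ = atan2(sin θ sin δ cos φ₁, cos δ − sin φ₁ sin φ₂) = atan2(0.0138, 0.2639) = 3.000°.
λ₂ = 114.795° + 3.000° = 117.79°.

-56.16°, 117.79°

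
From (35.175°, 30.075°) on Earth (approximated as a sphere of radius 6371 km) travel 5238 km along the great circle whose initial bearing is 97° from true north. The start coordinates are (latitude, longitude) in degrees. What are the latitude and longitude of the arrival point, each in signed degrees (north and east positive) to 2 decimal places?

18.61°, 80.18°

Angular distance δ = d/R = 5238/6371 = 0.82216 rad; initial bearing θ = 1.6930 rad.
sin φ₂ = sin φ₁ cos δ + cos φ₁ sin δ cos θ = (0.5761)(0.6806) + (0.8174)(0.7326)(-0.1219) = 0.3191, so φ₂ = 18.61°.
Δλ = atan2(sin θ sin δ cos φ₁, cos δ − sin φ₁ sin φ₂) = atan2(0.5944, 0.4968) = 50.110°.
λ₂ = 30.075° + 50.110° = 80.18°.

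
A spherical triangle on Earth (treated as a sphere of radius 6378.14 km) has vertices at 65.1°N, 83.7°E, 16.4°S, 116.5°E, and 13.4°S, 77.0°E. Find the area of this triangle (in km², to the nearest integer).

Side lengths (central angles): a = 0.6673, b = 1.3729, c = 1.4873 rad; semiperimeter s = 1.7637.
By l'Huilier's theorem, tan(E/4) = √[tan(s/2) tan((s−a)/2) tan((s−b)/2) tan((s−c)/2)], giving spherical excess E = 0.5677 rad.
Area = E·R² = 0.5677 × (6378.14)² ≈ 23096086 km².

23096086 km²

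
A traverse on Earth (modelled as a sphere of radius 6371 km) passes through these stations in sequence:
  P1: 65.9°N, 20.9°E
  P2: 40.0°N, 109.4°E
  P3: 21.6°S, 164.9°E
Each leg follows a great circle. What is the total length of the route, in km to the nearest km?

Leg P1→P2: central angle 0.9336 rad, distance 5947.9 km.
Leg P2→P3: central angle 1.4032 rad, distance 8939.9 km.
Total: 5947.9 + 8939.9 ≈ 14888 km.

14888 km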